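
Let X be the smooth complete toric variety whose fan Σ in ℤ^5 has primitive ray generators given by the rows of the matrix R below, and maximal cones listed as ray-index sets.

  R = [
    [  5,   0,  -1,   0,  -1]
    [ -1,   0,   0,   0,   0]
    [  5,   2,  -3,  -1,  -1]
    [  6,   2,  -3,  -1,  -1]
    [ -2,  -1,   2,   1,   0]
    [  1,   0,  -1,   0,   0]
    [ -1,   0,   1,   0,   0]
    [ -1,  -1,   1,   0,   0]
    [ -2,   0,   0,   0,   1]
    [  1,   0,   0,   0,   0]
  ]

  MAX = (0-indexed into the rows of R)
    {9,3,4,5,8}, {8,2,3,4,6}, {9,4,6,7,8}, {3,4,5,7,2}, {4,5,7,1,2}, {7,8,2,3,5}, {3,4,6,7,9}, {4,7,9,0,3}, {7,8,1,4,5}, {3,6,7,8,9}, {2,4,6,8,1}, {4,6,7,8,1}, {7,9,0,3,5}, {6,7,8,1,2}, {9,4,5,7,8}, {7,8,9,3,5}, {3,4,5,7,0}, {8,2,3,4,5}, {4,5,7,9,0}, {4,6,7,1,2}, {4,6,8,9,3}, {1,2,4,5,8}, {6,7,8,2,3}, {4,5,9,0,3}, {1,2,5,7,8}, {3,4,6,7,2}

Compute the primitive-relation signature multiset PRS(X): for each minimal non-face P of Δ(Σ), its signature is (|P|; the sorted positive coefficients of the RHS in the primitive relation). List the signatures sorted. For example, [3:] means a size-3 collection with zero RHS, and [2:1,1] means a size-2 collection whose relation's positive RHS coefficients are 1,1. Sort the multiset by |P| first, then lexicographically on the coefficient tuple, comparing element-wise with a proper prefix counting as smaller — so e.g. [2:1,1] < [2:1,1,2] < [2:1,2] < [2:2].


Δ(Σ) — 10 vertices, 11 min non-faces:

  • {1,9}:  v_{1} + v_{9} = 0  so sig = [2:]
  • {5,6}:  v_{5} + v_{6} = 0  so sig = [2:]
  • {1,3}:  v_{1} + v_{3} = v_{2}  so sig = [2:1]
  • {2,9}:  v_{2} + v_{9} = v_{3}  so sig = [2:1]
  • {0,1}:  v_{0} + v_{1} = v_{3} + v_{4} + v_{5} + v_{7}  so sig = [2:1,1,1,1]
  • {0,6}:  v_{0} + v_{6} = v_{3} + v_{4} + v_{7} + v_{9}  so sig = [2:1,1,1,1]
  • {0,2}:  v_{0} + v_{2} = 2·v_{3} + v_{4} + v_{5} + v_{7}  so sig = [2:1,1,1,2]
  • {0,8}:  v_{0} + v_{8} = v_{5} + 2·v_{9}  so sig = [2:1,2]
  • {2,4,7,8}:  v_{2} + v_{4} + v_{7} + v_{8} = 0  so sig = [4:]
  • {3,4,7,8}:  v_{3} + v_{4} + v_{7} + v_{8} = v_{9}  so sig = [4:1]
  • {3,4,5,7,9}:  v_{3} + v_{4} + v_{5} + v_{7} + v_{9} = v_{0}  so sig = [5:1]

so the primitive-relation signature multiset is
[[2:], [2:], [2:1], [2:1], [2:1,1,1,1], [2:1,1,1,1], [2:1,1,1,2], [2:1,2], [4:], [4:1], [5:1]]


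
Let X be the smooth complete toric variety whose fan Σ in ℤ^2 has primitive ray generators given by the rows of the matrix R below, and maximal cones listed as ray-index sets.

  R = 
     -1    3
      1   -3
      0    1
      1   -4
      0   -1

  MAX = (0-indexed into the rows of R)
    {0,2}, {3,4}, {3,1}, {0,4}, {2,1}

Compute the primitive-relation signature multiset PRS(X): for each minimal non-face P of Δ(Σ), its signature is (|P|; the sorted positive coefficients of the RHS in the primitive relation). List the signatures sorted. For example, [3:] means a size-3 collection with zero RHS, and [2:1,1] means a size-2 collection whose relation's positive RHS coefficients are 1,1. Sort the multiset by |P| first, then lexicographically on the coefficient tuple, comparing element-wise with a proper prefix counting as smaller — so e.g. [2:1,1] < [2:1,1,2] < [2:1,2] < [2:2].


Minimal non-faces — 5 found among 5 rays, 5 max cones:

  {0,1}:  v_{0} + v_{1} = 0 — sig = [2:]
  {2,4}:  v_{2} + v_{4} = 0 — sig = [2:]
  {0,3}:  v_{0} + v_{3} = v_{4} — sig = [2:1]
  {1,4}:  v_{1} + v_{4} = v_{3} — sig = [2:1]
  {2,3}:  v_{2} + v_{3} = v_{1} — sig = [2:1]

Signatures (|P|; sorted positive RHS coefficients), sorted:
{ [2:] ×2,  [2:1] ×3 }


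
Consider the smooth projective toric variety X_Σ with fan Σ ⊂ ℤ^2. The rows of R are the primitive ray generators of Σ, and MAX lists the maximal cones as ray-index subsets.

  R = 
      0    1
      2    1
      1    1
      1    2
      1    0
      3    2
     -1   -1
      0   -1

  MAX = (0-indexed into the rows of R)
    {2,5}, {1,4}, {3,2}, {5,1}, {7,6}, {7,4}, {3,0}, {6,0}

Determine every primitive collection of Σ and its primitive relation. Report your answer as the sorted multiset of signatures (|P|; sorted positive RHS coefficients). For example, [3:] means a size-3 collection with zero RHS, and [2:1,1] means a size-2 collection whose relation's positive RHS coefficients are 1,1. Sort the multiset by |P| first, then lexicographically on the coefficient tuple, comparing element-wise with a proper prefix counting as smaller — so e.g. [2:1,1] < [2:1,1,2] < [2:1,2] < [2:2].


Σ has 20 primitive collections:

  P={0,7}:  v_{0} + v_{7} = 0  so sig = [2:]
  P={2,6}:  v_{2} + v_{6} = 0  so sig = [2:]
  P={0,2}:  v_{0} + v_{2} = v_{3}  so sig = [2:1]
  P={0,4}:  v_{0} + v_{4} = v_{2}  so sig = [2:1]
  P={1,2}:  v_{1} + v_{2} = v_{5}  so sig = [2:1]
  P={1,6}:  v_{1} + v_{6} = v_{4}  so sig = [2:1]
  P={2,4}:  v_{2} + v_{4} = v_{1}  so sig = [2:1]
  P={2,7}:  v_{2} + v_{7} = v_{4}  so sig = [2:1]
  P={3,6}:  v_{3} + v_{6} = v_{0}  so sig = [2:1]
  P={3,7}:  v_{3} + v_{7} = v_{2}  so sig = [2:1]
  P={4,6}:  v_{4} + v_{6} = v_{7}  so sig = [2:1]
  P={5,6}:  v_{5} + v_{6} = v_{1}  so sig = [2:1]
  P={5,7}:  v_{5} + v_{7} = v_{1} + v_{4}  so sig = [2:1,1]
  P={0,1}:  v_{0} + v_{1} = 2·v_{2}  so sig = [2:2]
  P={1,7}:  v_{1} + v_{7} = 2·v_{4}  so sig = [2:2]
  P={3,4}:  v_{3} + v_{4} = 2·v_{2}  so sig = [2:2]
  P={4,5}:  v_{4} + v_{5} = 2·v_{1}  so sig = [2:2]
  P={0,5}:  v_{0} + v_{5} = 3·v_{2}  so sig = [2:3]
  P={1,3}:  v_{1} + v_{3} = 3·v_{2}  so sig = [2:3]
  P={3,5}:  v_{3} + v_{5} = 4·v_{2}  so sig = [2:4]

Hence PRS(X_Σ) =
[[2:], [2:], [2:1], [2:1], [2:1], [2:1], [2:1], [2:1], [2:1], [2:1], [2:1], [2:1], [2:1,1], [2:2], [2:2], [2:2], [2:2], [2:3], [2:3], [2:4]]


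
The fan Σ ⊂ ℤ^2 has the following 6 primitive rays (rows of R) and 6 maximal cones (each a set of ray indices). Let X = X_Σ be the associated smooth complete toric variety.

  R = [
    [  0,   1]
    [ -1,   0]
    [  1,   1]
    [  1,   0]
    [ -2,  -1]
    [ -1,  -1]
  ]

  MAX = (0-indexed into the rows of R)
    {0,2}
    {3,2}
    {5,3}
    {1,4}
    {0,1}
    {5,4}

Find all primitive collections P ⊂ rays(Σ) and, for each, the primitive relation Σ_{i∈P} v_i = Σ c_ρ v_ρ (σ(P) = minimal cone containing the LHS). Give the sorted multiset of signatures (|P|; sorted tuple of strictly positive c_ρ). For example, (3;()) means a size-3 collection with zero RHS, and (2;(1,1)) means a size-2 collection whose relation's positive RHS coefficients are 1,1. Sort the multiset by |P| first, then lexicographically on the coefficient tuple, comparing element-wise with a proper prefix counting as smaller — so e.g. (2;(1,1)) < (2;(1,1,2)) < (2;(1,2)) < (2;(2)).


Δ(Σ) — 6 vertices, 9 min non-faces:

  {1,3}:  v_{1} + v_{3} = 0 — sig = (2;())
  {2,5}:  v_{2} + v_{5} = 0 — sig = (2;())
  {0,3}:  v_{0} + v_{3} = v_{2} — sig = (2;(1))
  {0,5}:  v_{0} + v_{5} = v_{1} — sig = (2;(1))
  {1,2}:  v_{1} + v_{2} = v_{0} — sig = (2;(1))
  {1,5}:  v_{1} + v_{5} = v_{4} — sig = (2;(1))
  {2,4}:  v_{2} + v_{4} = v_{1} — sig = (2;(1))
  {3,4}:  v_{3} + v_{4} = v_{5} — sig = (2;(1))
  {0,4}:  v_{0} + v_{4} = 2·v_{1} — sig = (2;(2))

so the primitive-relation signature multiset is
    |P|=2: 9 collections, coeffs (), (), (1), (1), (1), (1), (1), (1), (2)


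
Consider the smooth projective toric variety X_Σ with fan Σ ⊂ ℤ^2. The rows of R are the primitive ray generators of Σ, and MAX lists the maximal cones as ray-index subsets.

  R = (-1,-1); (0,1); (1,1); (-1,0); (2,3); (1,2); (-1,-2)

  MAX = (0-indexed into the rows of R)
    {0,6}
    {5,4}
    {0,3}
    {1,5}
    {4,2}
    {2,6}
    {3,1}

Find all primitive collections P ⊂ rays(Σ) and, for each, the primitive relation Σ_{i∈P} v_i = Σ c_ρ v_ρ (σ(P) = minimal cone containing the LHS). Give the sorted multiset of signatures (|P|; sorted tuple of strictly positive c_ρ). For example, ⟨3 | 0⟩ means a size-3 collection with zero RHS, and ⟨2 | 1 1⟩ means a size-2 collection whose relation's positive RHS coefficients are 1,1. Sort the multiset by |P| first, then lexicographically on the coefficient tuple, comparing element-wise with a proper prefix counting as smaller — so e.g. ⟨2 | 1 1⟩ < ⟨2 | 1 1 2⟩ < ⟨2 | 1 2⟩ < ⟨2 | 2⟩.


Δ(Σ) — 7 vertices, 14 min non-faces:

  • {0,2}:  v_{0} + v_{2} = 0  ⟹  sig = ⟨2 | 0⟩
  • {5,6}:  v_{5} + v_{6} = 0  ⟹  sig = ⟨2 | 0⟩
  • {0,1}:  v_{0} + v_{1} = v_{3}  ⟹  sig = ⟨2 | 1⟩
  • {0,4}:  v_{0} + v_{4} = v_{5}  ⟹  sig = ⟨2 | 1⟩
  • {0,5}:  v_{0} + v_{5} = v_{1}  ⟹  sig = ⟨2 | 1⟩
  • {1,2}:  v_{1} + v_{2} = v_{5}  ⟹  sig = ⟨2 | 1⟩
  • {1,6}:  v_{1} + v_{6} = v_{0}  ⟹  sig = ⟨2 | 1⟩
  • {2,3}:  v_{2} + v_{3} = v_{1}  ⟹  sig = ⟨2 | 1⟩
  • {2,5}:  v_{2} + v_{5} = v_{4}  ⟹  sig = ⟨2 | 1⟩
  • {4,6}:  v_{4} + v_{6} = v_{2}  ⟹  sig = ⟨2 | 1⟩
  • {3,4}:  v_{3} + v_{4} = v_{1} + v_{5}  ⟹  sig = ⟨2 | 1 1⟩
  • {1,4}:  v_{1} + v_{4} = 2·v_{5}  ⟹  sig = ⟨2 | 2⟩
  • {3,5}:  v_{3} + v_{5} = 2·v_{1}  ⟹  sig = ⟨2 | 2⟩
  • {3,6}:  v_{3} + v_{6} = 2·v_{0}  ⟹  sig = ⟨2 | 2⟩

Sorted signature multiset PRS(X):
    ⟨2 | 0⟩
    ⟨2 | 0⟩
    ⟨2 | 1⟩
    ⟨2 | 1⟩
    ⟨2 | 1⟩
    ⟨2 | 1⟩
    ⟨2 | 1⟩
    ⟨2 | 1⟩
    ⟨2 | 1⟩
    ⟨2 | 1⟩
    ⟨2 | 1 1⟩
    ⟨2 | 2⟩
    ⟨2 | 2⟩
    ⟨2 | 2⟩


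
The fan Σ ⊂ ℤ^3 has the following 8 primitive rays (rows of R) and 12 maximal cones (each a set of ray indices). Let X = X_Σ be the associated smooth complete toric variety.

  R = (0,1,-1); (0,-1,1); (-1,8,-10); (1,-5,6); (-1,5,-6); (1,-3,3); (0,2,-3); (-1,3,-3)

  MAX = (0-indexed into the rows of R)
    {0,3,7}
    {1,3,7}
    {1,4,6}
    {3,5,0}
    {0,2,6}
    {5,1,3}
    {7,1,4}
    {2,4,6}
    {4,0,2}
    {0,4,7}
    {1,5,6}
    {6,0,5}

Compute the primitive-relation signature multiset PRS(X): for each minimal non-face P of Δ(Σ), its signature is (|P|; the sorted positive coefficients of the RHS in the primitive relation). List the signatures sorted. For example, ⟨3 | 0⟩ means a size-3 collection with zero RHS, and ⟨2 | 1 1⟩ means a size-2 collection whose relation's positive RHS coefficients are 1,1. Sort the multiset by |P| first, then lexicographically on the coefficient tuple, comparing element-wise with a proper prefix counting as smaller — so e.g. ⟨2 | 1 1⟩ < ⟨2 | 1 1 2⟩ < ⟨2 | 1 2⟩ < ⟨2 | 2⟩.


11 minimal non-faces of Δ(Σ) (on 8 rays):

  {0,1}:  v_{0} + v_{1} = 0  so sig = ⟨2 | 0⟩
  {3,4}:  v_{3} + v_{4} = 0  so sig = ⟨2 | 0⟩
  {5,7}:  v_{5} + v_{7} = 0  so sig = ⟨2 | 0⟩
  {3,6}:  v_{3} + v_{6} = v_{5}  so sig = ⟨2 | 1⟩
  {4,5}:  v_{4} + v_{5} = v_{6}  so sig = ⟨2 | 1⟩
  {6,7}:  v_{6} + v_{7} = v_{4}  so sig = ⟨2 | 1⟩
  {1,2}:  v_{1} + v_{2} = v_{4} + v_{6}  so sig = ⟨2 | 1 1⟩
  {2,3}:  v_{2} + v_{3} = v_{0} + v_{6}  so sig = ⟨2 | 1 1⟩
  {2,5}:  v_{2} + v_{5} = v_{0} + 2·v_{6}  so sig = ⟨2 | 1 2⟩
  {2,7}:  v_{2} + v_{7} = v_{0} + 2·v_{4}  so sig = ⟨2 | 1 2⟩
  {0,4,6}:  v_{0} + v_{4} + v_{6} = v_{2}  so sig = ⟨3 | 1⟩

so the primitive-relation signature multiset is
[⟨2 | 0⟩, ⟨2 | 0⟩, ⟨2 | 0⟩, ⟨2 | 1⟩, ⟨2 | 1⟩, ⟨2 | 1⟩, ⟨2 | 1 1⟩, ⟨2 | 1 1⟩, ⟨2 | 1 2⟩, ⟨2 | 1 2⟩, ⟨3 | 1⟩]


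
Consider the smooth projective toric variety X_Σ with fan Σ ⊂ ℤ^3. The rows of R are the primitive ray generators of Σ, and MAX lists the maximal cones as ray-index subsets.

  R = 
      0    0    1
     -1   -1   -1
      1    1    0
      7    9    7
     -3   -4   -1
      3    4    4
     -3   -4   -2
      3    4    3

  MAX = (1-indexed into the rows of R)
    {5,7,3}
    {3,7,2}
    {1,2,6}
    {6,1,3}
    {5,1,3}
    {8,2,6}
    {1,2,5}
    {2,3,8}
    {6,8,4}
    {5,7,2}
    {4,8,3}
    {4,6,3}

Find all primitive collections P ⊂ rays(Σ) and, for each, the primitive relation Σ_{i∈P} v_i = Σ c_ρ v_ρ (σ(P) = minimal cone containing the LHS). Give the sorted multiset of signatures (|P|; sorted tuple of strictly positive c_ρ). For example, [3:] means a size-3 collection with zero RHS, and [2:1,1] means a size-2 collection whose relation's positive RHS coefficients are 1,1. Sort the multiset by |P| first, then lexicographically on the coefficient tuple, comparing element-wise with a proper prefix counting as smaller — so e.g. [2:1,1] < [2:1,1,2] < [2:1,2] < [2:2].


14 minimal non-faces of Δ(Σ) (on 8 rays):

  • {1,7}:  v_{1} + v_{7} = v_{5}  ⇒ sig = [2:1]
  • {1,8}:  v_{1} + v_{8} = v_{6}  ⇒ sig = [2:1]
  • {7,8}:  v_{7} + v_{8} = v_{1}  ⇒ sig = [2:1]
  • {4,7}:  v_{4} + v_{7} = v_{1} + v_{3} + v_{6}  ⇒ sig = [2:1,1,1]
  • {4,5}:  v_{4} + v_{5} = 2·v_{1} + v_{3} + v_{6}  ⇒ sig = [2:1,1,2]
  • {1,4}:  v_{1} + v_{4} = v_{3} + 2·v_{6}  ⇒ sig = [2:1,2]
  • {2,4}:  v_{2} + v_{4} = 2·v_{8}  ⇒ sig = [2:2]
  • {5,8}:  v_{5} + v_{8} = 2·v_{1}  ⇒ sig = [2:2]
  • {6,7}:  v_{6} + v_{7} = 2·v_{1}  ⇒ sig = [2:2]
  • {5,6}:  v_{5} + v_{6} = 3·v_{1}  ⇒ sig = [2:3]
  • {1,2,3}:  v_{1} + v_{2} + v_{3} = 0  ⇒ sig = [3:]
  • {2,3,5}:  v_{2} + v_{3} + v_{5} = v_{7}  ⇒ sig = [3:1]
  • {2,3,6}:  v_{2} + v_{3} + v_{6} = v_{8}  ⇒ sig = [3:1]
  • {3,6,8}:  v_{3} + v_{6} + v_{8} = v_{4}  ⇒ sig = [3:1]

Sorted signature multiset PRS(X):
    [2:1]
    [2:1]
    [2:1]
    [2:1,1,1]
    [2:1,1,2]
    [2:1,2]
    [2:2]
    [2:2]
    [2:2]
    [2:3]
    [3:]
    [3:1]
    [3:1]
    [3:1]


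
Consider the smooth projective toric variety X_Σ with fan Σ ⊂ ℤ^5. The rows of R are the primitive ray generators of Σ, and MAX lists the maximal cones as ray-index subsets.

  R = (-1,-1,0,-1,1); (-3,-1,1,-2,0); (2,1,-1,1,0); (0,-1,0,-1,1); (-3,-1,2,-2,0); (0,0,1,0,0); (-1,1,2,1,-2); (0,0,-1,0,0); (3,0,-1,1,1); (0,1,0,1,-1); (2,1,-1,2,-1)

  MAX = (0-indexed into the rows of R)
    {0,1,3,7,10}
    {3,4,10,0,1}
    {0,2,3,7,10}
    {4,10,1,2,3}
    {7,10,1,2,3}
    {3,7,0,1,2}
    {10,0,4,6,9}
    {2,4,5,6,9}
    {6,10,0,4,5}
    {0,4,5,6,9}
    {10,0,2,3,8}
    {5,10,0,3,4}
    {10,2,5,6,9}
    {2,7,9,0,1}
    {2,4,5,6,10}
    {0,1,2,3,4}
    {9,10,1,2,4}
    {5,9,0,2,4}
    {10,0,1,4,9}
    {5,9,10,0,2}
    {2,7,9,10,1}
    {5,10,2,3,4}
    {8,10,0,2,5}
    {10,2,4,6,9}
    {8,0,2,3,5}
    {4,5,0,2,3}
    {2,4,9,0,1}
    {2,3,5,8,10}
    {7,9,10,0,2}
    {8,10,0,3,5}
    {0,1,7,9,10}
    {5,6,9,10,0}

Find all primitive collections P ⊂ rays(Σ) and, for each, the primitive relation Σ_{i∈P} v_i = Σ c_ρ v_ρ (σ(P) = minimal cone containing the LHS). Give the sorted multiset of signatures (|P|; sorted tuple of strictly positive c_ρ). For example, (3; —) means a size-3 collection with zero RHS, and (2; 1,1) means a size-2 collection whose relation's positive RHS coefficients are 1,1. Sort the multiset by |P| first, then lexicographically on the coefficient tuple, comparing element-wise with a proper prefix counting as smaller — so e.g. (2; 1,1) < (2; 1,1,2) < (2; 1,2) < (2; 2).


The 17 primitive collections of Σ (r=11, n=5):

  P = {3,9}:  v_{3} + v_{9} = 0  ⟹  sig = (2; —)
  P = {5,7}:  v_{5} + v_{7} = 0  ⟹  sig = (2; —)
  P = {1,5}:  v_{1} + v_{5} = v_{4}  ⟹  sig = (2; 1)
  P = {1,8}:  v_{1} + v_{8} = v_{3}  ⟹  sig = (2; 1)
  P = {4,7}:  v_{4} + v_{7} = v_{1}  ⟹  sig = (2; 1)
  P = {4,8}:  v_{4} + v_{8} = v_{3} + v_{5}  ⟹  sig = (2; 1,1)
  P = {3,6}:  v_{3} + v_{6} = v_{4} + v_{5} + v_{10}  ⟹  sig = (2; 1,1,1)
  P = {6,7}:  v_{6} + v_{7} = v_{4} + v_{9} + v_{10}  ⟹  sig = (2; 1,1,1)
  P = {7,8}:  v_{7} + v_{8} = v_{0} + v_{2} + v_{3} + v_{10}  ⟹  sig = (2; 1,1,1,1)
  P = {8,9}:  v_{8} + v_{9} = v_{0} + v_{2} + v_{5} + v_{10}  ⟹  sig = (2; 1,1,1,1)
  P = {1,6}:  v_{1} + v_{6} = 2·v_{4} + v_{9} + v_{10}  ⟹  sig = (2; 1,1,2)
  P = {6,8}:  v_{6} + v_{8} = 2·v_{5} + v_{10}  ⟹  sig = (2; 1,2)
  P = {0,2,6}:  v_{0} + v_{2} + v_{6} = v_{5} + v_{9}  ⟹  sig = (3; 1,1)
  P = {0,2,4,10}:  v_{0} + v_{2} + v_{4} + v_{10} = 0  ⟹  sig = (4; —)
  P = {0,1,2,10}:  v_{0} + v_{1} + v_{2} + v_{10} = v_{7}  ⟹  sig = (4; 1)
  P = {4,5,9,10}:  v_{4} + v_{5} + v_{9} + v_{10} = v_{6}  ⟹  sig = (4; 1)
  P = {0,2,3,5,10}:  v_{0} + v_{2} + v_{3} + v_{5} + v_{10} = v_{8}  ⟹  sig = (5; 1)

Sorted signature multiset PRS(X):
[(2; —), (2; —), (2; 1), (2; 1), (2; 1), (2; 1,1), (2; 1,1,1), (2; 1,1,1), (2; 1,1,1,1), (2; 1,1,1,1), (2; 1,1,2), (2; 1,2), (3; 1,1), (4; —), (4; 1), (4; 1), (5; 1)]


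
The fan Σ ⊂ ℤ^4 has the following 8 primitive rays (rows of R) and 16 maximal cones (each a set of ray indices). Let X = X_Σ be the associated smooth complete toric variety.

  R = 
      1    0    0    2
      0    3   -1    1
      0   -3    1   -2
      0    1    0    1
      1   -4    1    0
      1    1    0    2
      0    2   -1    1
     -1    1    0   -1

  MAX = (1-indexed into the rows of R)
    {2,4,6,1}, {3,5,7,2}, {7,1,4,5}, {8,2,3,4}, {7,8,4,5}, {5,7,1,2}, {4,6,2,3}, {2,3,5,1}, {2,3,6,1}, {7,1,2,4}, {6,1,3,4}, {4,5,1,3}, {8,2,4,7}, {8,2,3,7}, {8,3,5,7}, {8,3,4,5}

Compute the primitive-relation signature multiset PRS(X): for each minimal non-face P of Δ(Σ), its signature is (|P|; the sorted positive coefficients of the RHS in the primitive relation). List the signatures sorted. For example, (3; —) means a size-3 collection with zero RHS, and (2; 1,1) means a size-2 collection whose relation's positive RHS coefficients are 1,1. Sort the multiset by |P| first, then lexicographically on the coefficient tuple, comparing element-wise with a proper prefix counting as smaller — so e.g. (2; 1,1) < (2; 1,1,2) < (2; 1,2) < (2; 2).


9 minimal non-faces of Δ(Σ) (on 8 rays):

  {1,8}:  v_{1} + v_{8} = v_{4}  →  sig = (2; 1)
  {6,7}:  v_{6} + v_{7} = v_{1} + v_{2}  →  sig = (2; 1,1)
  {6,8}:  v_{6} + v_{8} = v_{2} + v_{3} + 2·v_{4}  →  sig = (2; 1,1,2)
  {5,6}:  v_{5} + v_{6} = 2·v_{1} + v_{3}  →  sig = (2; 1,2)
  {2,5,8}:  v_{2} + v_{5} + v_{8} = 0  →  sig = (3; —)
  {3,4,7}:  v_{3} + v_{4} + v_{7} = 0  →  sig = (3; —)
  {2,4,5}:  v_{2} + v_{4} + v_{5} = v_{1}  →  sig = (3; 1)
  {1,3,7}:  v_{1} + v_{3} + v_{7} = v_{2} + v_{5}  →  sig = (3; 1,1)
  {1,2,3,4}:  v_{1} + v_{2} + v_{3} + v_{4} = v_{6}  →  sig = (4; 1)

Hence PRS(X_Σ) =
    |P|=2: 4 collections, coeffs (1), (1,1), (1,1,2), (1,2)
    |P|=3: 4 collections, coeffs (), (), (1), (1,1)
    |P|=4: 1 collection, coeffs (1)


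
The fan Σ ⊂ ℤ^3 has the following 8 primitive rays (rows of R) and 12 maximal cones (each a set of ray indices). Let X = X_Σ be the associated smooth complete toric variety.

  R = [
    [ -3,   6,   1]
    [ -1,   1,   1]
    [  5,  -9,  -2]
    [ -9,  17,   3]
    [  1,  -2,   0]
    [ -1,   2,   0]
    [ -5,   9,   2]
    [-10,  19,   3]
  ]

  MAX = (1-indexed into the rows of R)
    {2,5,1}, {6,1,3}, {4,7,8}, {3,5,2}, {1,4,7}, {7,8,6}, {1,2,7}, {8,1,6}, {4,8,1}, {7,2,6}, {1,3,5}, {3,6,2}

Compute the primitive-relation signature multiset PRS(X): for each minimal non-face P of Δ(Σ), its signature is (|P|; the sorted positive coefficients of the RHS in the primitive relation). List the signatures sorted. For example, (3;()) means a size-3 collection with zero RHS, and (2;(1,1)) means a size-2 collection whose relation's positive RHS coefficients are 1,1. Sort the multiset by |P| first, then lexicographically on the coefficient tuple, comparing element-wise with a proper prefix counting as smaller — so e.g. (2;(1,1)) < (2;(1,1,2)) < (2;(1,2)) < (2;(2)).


Minimal non-faces — 14 found among 8 rays, 12 max cones:

  P={3,7}:  v_{3} + v_{7} = 0  so sig = (2;())
  P={5,6}:  v_{5} + v_{6} = 0  so sig = (2;())
  P={4,6}:  v_{4} + v_{6} = v_{8}  so sig = (2;(1))
  P={5,8}:  v_{5} + v_{8} = v_{4}  so sig = (2;(1))
  P={3,4}:  v_{3} + v_{4} = v_{1} + v_{6}  so sig = (2;(1,1))
  P={4,5}:  v_{4} + v_{5} = v_{1} + v_{7}  so sig = (2;(1,1))
  P={5,7}:  v_{5} + v_{7} = v_{1} + v_{2}  so sig = (2;(1,1))
  P={2,8}:  v_{2} + v_{8} = v_{6} + 2·v_{7}  so sig = (2;(1,2))
  P={3,8}:  v_{3} + v_{8} = v_{1} + 2·v_{6}  so sig = (2;(1,2))
  P={2,4}:  v_{2} + v_{4} = 2·v_{7}  so sig = (2;(2))
  P={1,2,3}:  v_{1} + v_{2} + v_{3} = v_{5}  so sig = (3;(1))
  P={1,2,6}:  v_{1} + v_{2} + v_{6} = v_{7}  so sig = (3;(1))
  P={1,6,7}:  v_{1} + v_{6} + v_{7} = v_{4}  so sig = (3;(1))
  P={1,7,8}:  v_{1} + v_{7} + v_{8} = 2·v_{4}  so sig = (3;(2))

so the primitive-relation signature multiset is
    (2;())
    (2;())
    (2;(1))
    (2;(1))
    (2;(1,1))
    (2;(1,1))
    (2;(1,1))
    (2;(1,2))
    (2;(1,2))
    (2;(2))
    (3;(1))
    (3;(1))
    (3;(1))
    (3;(2))


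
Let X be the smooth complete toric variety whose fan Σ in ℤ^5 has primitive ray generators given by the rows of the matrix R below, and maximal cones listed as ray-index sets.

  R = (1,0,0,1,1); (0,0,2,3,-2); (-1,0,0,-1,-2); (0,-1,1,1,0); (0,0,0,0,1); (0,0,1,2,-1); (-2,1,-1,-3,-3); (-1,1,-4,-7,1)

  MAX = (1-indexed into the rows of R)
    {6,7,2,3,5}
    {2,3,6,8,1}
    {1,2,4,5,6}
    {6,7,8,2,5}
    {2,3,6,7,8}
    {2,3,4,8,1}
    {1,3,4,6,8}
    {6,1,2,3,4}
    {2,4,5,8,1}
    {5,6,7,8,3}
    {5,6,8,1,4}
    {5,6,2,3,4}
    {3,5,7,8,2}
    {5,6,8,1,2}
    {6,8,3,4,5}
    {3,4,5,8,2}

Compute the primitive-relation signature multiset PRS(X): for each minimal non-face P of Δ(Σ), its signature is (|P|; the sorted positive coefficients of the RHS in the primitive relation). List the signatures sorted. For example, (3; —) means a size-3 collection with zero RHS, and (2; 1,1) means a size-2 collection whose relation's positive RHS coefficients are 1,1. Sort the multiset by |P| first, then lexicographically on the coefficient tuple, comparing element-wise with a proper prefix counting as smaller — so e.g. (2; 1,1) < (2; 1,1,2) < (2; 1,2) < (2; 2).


The 5 primitive collections of Σ (r=8, n=5):

  P={1,7}:  v_{1} + v_{7} = v_{2} + v_{6} + v_{8}  ⟹  sig = (2; 1,1,1)
  P={4,7}:  v_{4} + v_{7} = 2·v_{3} + v_{5}  ⟹  sig = (2; 1,2)
  P={1,3,5}:  v_{1} + v_{3} + v_{5} = 0  ⟹  sig = (3; —)
  P={2,4,6,8}:  v_{2} + v_{4} + v_{6} + v_{8} = v_{3}  ⟹  sig = (4; 1)
  P={2,3,5,6,8}:  v_{2} + v_{3} + v_{5} + v_{6} + v_{8} = v_{7}  ⟹  sig = (5; 1)

Signatures (|P|; sorted positive RHS coefficients), sorted:
{ (2; 1,1,1),  (2; 1,2),  (3; —),  (4; 1),  (5; 1) }


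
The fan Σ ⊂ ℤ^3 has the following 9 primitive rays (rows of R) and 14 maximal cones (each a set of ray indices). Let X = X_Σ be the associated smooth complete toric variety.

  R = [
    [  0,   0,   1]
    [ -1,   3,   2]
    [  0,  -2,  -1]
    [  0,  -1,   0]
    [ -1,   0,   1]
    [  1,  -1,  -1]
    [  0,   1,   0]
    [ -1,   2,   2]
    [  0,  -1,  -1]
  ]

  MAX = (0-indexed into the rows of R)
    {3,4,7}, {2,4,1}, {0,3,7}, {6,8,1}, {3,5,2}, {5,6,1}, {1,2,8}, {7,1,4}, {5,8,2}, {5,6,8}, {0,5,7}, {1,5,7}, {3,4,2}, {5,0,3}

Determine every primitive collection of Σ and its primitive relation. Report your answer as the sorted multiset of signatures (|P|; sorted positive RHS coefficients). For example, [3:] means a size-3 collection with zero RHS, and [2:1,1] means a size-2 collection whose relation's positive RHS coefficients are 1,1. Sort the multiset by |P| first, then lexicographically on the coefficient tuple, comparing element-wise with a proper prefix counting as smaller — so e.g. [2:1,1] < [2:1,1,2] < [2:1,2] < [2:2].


Δ(Σ) — 9 vertices, 18 min non-faces:

  P={3,6}:  v_{3} + v_{6} = 0  ⟹  sig = [2:]
  P={0,8}:  v_{0} + v_{8} = v_{3}  ⟹  sig = [2:1]
  P={1,3}:  v_{1} + v_{3} = v_{7}  ⟹  sig = [2:1]
  P={2,6}:  v_{2} + v_{6} = v_{8}  ⟹  sig = [2:1]
  P={2,7}:  v_{2} + v_{7} = v_{4}  ⟹  sig = [2:1]
  P={3,8}:  v_{3} + v_{8} = v_{2}  ⟹  sig = [2:1]
  P={4,5}:  v_{4} + v_{5} = v_{3}  ⟹  sig = [2:1]
  P={6,7}:  v_{6} + v_{7} = v_{1}  ⟹  sig = [2:1]
  P={0,6}:  v_{0} + v_{6} = v_{5} + v_{7}  ⟹  sig = [2:1,1]
  P={4,6}:  v_{4} + v_{6} = v_{1} + v_{2}  ⟹  sig = [2:1,1]
  P={7,8}:  v_{7} + v_{8} = v_{1} + v_{2}  ⟹  sig = [2:1,1]
  P={0,1}:  v_{0} + v_{1} = v_{5} + 2·v_{7}  ⟹  sig = [2:1,2]
  P={0,4}:  v_{0} + v_{4} = 2·v_{3} + v_{7}  ⟹  sig = [2:1,2]
  P={4,8}:  v_{4} + v_{8} = v_{1} + 2·v_{2}  ⟹  sig = [2:1,2]
  P={0,2}:  v_{0} + v_{2} = 2·v_{3}  ⟹  sig = [2:2]
  P={1,2,5}:  v_{1} + v_{2} + v_{5} = 0  ⟹  sig = [3:]
  P={1,5,8}:  v_{1} + v_{5} + v_{8} = v_{6}  ⟹  sig = [3:1]
  P={3,5,7}:  v_{3} + v_{5} + v_{7} = v_{0}  ⟹  sig = [3:1]

so the primitive-relation signature multiset is
[[2:], [2:1], [2:1], [2:1], [2:1], [2:1], [2:1], [2:1], [2:1,1], [2:1,1], [2:1,1], [2:1,2], [2:1,2], [2:1,2], [2:2], [3:], [3:1], [3:1]]


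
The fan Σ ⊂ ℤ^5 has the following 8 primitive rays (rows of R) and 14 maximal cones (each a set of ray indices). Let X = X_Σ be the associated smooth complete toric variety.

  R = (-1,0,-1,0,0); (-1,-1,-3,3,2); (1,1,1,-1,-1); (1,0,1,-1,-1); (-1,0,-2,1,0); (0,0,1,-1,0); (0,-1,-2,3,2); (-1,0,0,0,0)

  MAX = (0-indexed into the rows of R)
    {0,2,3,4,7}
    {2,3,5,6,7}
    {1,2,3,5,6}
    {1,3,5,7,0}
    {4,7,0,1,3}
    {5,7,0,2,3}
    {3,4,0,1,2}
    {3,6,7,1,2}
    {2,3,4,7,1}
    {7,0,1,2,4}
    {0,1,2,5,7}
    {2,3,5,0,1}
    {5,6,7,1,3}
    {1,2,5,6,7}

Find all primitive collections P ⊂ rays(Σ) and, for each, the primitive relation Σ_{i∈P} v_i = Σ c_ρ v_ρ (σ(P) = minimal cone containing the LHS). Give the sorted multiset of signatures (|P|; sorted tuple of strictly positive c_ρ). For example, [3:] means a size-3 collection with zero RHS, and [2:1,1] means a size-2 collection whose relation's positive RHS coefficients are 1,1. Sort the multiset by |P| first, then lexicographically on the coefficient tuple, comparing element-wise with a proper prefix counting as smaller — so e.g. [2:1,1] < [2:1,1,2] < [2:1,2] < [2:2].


The 5 primitive collections of Σ (r=8, n=5):

  {0,6}:  v_{0} + v_{6} = v_{1} — sig = [2:1]
  {4,5}:  v_{4} + v_{5} = v_{0} — sig = [2:1]
  {4,6}:  v_{4} + v_{6} = 2·v_{1} + v_{2} + v_{3} + v_{7} — sig = [2:1,1,1,2]
  {1,2,3,5,7}:  v_{1} + v_{2} + v_{3} + v_{5} + v_{7} = 0 — sig = [5:]
  {0,1,2,3,7}:  v_{0} + v_{1} + v_{2} + v_{3} + v_{7} = v_{4} — sig = [5:1]

so the primitive-relation signature multiset is
{ [2:1] ×2,  [2:1,1,1,2],  [5:],  [5:1] }


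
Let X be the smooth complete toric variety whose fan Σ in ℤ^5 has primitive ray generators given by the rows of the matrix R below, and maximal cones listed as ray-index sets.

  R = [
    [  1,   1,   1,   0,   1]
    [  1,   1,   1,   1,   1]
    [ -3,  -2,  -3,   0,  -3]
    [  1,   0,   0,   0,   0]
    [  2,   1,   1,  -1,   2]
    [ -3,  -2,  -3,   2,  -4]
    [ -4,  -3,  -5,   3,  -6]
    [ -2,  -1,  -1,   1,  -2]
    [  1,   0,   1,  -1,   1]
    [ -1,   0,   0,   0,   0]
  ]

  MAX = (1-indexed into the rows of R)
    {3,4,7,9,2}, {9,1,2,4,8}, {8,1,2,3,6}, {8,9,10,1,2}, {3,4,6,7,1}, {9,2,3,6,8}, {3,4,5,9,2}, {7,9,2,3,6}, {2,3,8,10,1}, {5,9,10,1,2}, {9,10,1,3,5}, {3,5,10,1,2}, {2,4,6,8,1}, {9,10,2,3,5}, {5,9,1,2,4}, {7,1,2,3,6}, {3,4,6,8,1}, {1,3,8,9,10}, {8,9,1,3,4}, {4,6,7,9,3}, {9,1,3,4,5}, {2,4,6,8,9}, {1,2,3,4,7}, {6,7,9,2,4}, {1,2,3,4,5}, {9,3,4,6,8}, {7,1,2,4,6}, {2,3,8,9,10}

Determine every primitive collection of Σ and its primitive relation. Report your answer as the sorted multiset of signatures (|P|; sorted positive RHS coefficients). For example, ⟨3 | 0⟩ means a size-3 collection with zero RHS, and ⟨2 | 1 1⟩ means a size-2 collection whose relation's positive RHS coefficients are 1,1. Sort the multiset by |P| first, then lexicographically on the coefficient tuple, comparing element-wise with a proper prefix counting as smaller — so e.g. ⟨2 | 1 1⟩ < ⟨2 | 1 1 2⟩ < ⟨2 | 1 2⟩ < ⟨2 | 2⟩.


|primitive collections| = 12. Relations:

  • {4,10}:  v_{4} + v_{10} = 0  ⇒ sig = ⟨2 | 0⟩
  • {5,8}:  v_{5} + v_{8} = 0  ⇒ sig = ⟨2 | 0⟩
  • {5,6}:  v_{5} + v_{6} = v_{2} + v_{3} + v_{4}  ⇒ sig = ⟨2 | 1 1 1⟩
  • {6,10}:  v_{6} + v_{10} = v_{2} + v_{3} + v_{8}  ⇒ sig = ⟨2 | 1 1 1⟩
  • {7,10}:  v_{7} + v_{10} = v_{2} + v_{3} + v_{6}  ⇒ sig = ⟨2 | 1 1 1⟩
  • {7,8}:  v_{7} + v_{8} = 2·v_{6}  ⇒ sig = ⟨2 | 2⟩
  • {5,7}:  v_{5} + v_{7} = 2·v_{2} + 2·v_{3} + 2·v_{4}  ⇒ sig = ⟨2 | 2 2 2⟩
  • {1,6,9}:  v_{1} + v_{6} + v_{9} = v_{4} + v_{8}  ⇒ sig = ⟨3 | 1 1⟩
  • {1,7,9}:  v_{1} + v_{7} + v_{9} = v_{4} + v_{6}  ⇒ sig = ⟨3 | 1 1⟩
  • {1,2,3,9}:  v_{1} + v_{2} + v_{3} + v_{9} = 0  ⇒ sig = ⟨4 | 0⟩
  • {2,3,4,6}:  v_{2} + v_{3} + v_{4} + v_{6} = v_{7}  ⇒ sig = ⟨4 | 1⟩
  • {2,3,4,8}:  v_{2} + v_{3} + v_{4} + v_{8} = v_{6}  ⇒ sig = ⟨4 | 1⟩

Signatures (|P|; sorted positive RHS coefficients), sorted:
{ ⟨2 | 0⟩ ×2,  ⟨2 | 1 1 1⟩ ×3,  ⟨2 | 2⟩,  ⟨2 | 2 2 2⟩,  ⟨3 | 1 1⟩ ×2,  ⟨4 | 0⟩,  ⟨4 | 1⟩ ×2 }


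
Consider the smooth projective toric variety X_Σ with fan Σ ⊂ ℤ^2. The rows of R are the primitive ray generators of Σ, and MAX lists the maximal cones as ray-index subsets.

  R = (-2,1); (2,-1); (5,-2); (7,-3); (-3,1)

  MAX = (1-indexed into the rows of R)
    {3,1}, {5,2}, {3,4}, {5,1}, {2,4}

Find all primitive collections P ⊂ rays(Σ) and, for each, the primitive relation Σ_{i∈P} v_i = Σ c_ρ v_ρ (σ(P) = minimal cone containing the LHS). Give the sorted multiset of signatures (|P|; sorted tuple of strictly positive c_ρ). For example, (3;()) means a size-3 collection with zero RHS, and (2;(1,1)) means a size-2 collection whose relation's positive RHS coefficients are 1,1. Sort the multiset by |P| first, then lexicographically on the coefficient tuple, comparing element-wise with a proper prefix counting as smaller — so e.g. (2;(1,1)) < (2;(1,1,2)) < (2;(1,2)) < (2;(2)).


Σ has 5 primitive collections:

  {1,2}:  v_{1} + v_{2} = 0 ; sig = (2;())
  {1,4}:  v_{1} + v_{4} = v_{3} ; sig = (2;(1))
  {2,3}:  v_{2} + v_{3} = v_{4} ; sig = (2;(1))
  {3,5}:  v_{3} + v_{5} = v_{2} ; sig = (2;(1))
  {4,5}:  v_{4} + v_{5} = 2·v_{2} ; sig = (2;(2))

so the primitive-relation signature multiset is
    (2;())
    (2;(1))
    (2;(1))
    (2;(1))
    (2;(2))


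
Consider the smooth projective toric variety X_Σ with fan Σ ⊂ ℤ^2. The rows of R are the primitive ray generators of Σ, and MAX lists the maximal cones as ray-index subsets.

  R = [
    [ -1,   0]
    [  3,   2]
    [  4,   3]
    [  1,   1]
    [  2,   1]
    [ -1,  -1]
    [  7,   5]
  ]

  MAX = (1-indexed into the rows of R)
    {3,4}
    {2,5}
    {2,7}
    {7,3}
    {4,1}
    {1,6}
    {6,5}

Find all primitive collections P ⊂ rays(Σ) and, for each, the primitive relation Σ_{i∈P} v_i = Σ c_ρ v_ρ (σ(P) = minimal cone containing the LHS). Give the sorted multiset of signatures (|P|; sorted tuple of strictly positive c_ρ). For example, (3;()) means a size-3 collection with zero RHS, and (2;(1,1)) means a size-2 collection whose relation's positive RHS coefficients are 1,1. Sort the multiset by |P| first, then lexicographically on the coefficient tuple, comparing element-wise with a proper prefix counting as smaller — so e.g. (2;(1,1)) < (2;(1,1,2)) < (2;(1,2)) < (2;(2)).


Minimal non-faces — 14 found among 7 rays, 7 max cones:

  • {4,6}:  v_{4} + v_{6} = 0 — sig = (2;())
  • {1,5}:  v_{1} + v_{5} = v_{4} — sig = (2;(1))
  • {2,3}:  v_{2} + v_{3} = v_{7} — sig = (2;(1))
  • {2,4}:  v_{2} + v_{4} = v_{3} — sig = (2;(1))
  • {2,6}:  v_{2} + v_{6} = v_{5} — sig = (2;(1))
  • {3,6}:  v_{3} + v_{6} = v_{2} — sig = (2;(1))
  • {4,5}:  v_{4} + v_{5} = v_{2} — sig = (2;(1))
  • {1,7}:  v_{1} + v_{7} = v_{3} + 2·v_{4} — sig = (2;(1,2))
  • {1,2}:  v_{1} + v_{2} = 2·v_{4} — sig = (2;(2))
  • {3,5}:  v_{3} + v_{5} = 2·v_{2} — sig = (2;(2))
  • {4,7}:  v_{4} + v_{7} = 2·v_{3} — sig = (2;(2))
  • {6,7}:  v_{6} + v_{7} = 2·v_{2} — sig = (2;(2))
  • {1,3}:  v_{1} + v_{3} = 3·v_{4} — sig = (2;(3))
  • {5,7}:  v_{5} + v_{7} = 3·v_{2} — sig = (2;(3))

Hence PRS(X_Σ) =
[(2;()), (2;(1)), (2;(1)), (2;(1)), (2;(1)), (2;(1)), (2;(1)), (2;(1,2)), (2;(2)), (2;(2)), (2;(2)), (2;(2)), (2;(3)), (2;(3))]


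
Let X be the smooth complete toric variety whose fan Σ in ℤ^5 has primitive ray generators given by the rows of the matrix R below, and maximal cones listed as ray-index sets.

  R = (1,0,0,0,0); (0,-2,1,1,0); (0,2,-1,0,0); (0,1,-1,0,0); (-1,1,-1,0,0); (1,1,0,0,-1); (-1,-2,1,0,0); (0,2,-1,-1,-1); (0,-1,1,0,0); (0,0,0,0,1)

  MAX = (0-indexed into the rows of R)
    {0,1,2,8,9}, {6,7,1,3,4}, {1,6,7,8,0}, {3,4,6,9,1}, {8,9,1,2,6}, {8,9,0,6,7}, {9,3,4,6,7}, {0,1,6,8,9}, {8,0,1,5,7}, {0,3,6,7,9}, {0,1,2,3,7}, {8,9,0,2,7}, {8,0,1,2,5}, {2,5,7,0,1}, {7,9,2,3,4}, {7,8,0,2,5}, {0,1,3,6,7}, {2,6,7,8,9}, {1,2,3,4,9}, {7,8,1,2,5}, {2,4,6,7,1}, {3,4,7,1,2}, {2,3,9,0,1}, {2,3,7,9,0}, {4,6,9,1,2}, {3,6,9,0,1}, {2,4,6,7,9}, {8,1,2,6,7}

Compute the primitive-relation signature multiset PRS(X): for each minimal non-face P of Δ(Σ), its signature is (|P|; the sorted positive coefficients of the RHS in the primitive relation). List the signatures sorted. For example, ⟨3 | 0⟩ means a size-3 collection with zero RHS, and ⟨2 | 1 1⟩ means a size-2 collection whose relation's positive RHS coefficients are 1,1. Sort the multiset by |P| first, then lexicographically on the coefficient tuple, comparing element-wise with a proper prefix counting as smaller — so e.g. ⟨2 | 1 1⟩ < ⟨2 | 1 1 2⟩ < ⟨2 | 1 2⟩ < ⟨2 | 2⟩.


The 11 primitive collections of Σ (r=10, n=5):

  P = {3,8}:  v_{3} + v_{8} = 0  →  sig = ⟨2 | 0⟩
  P = {0,4}:  v_{0} + v_{4} = v_{3}  →  sig = ⟨2 | 1⟩
  P = {4,8}:  v_{4} + v_{8} = v_{2} + v_{6}  →  sig = ⟨2 | 1 1⟩
  P = {4,5}:  v_{4} + v_{5} = v_{1} + v_{2} + v_{7}  →  sig = ⟨2 | 1 1 1⟩
  P = {5,6}:  v_{5} + v_{6} = v_{1} + v_{7} + v_{8}  →  sig = ⟨2 | 1 1 1⟩
  P = {5,9}:  v_{5} + v_{9} = v_{0} + v_{2} + v_{8}  →  sig = ⟨2 | 1 1 1⟩
  P = {3,5}:  v_{3} + v_{5} = v_{0} + v_{1} + v_{2} + v_{7}  →  sig = ⟨2 | 1 1 1 1⟩
  P = {0,2,6}:  v_{0} + v_{2} + v_{6} = 0  →  sig = ⟨3 | 0⟩
  P = {1,7,9}:  v_{1} + v_{7} + v_{9} = 0  →  sig = ⟨3 | 0⟩
  P = {2,3,6}:  v_{2} + v_{3} + v_{6} = v_{4}  →  sig = ⟨3 | 1⟩
  P = {0,1,2,7,8}:  v_{0} + v_{1} + v_{2} + v_{7} + v_{8} = v_{5}  →  sig = ⟨5 | 1⟩

Sorted signature multiset PRS(X):
    ⟨2 | 0⟩
    ⟨2 | 1⟩
    ⟨2 | 1 1⟩
    ⟨2 | 1 1 1⟩
    ⟨2 | 1 1 1⟩
    ⟨2 | 1 1 1⟩
    ⟨2 | 1 1 1 1⟩
    ⟨3 | 0⟩
    ⟨3 | 0⟩
    ⟨3 | 1⟩
    ⟨5 | 1⟩


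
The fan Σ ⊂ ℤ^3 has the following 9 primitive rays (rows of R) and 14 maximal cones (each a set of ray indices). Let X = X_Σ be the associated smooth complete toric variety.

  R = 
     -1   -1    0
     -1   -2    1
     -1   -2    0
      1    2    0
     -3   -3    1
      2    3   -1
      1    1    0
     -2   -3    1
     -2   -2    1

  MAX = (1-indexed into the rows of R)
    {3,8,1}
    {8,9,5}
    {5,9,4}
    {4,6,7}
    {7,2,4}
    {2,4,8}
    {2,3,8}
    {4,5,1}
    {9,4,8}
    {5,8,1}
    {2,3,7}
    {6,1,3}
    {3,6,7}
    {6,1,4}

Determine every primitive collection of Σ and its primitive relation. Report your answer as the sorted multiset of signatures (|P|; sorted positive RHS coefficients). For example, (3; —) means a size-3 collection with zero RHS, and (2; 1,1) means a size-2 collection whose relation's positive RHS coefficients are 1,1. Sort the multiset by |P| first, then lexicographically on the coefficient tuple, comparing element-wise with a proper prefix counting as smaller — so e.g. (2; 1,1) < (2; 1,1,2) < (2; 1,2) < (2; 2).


Primitive collections (17):

  P = {1,7}:  v_{1} + v_{7} = 0 ; sig = (2; —)
  P = {3,4}:  v_{3} + v_{4} = 0 ; sig = (2; —)
  P = {6,8}:  v_{6} + v_{8} = 0 ; sig = (2; —)
  P = {1,2}:  v_{1} + v_{2} = v_{8} ; sig = (2; 1)
  P = {1,9}:  v_{1} + v_{9} = v_{5} ; sig = (2; 1)
  P = {2,6}:  v_{2} + v_{6} = v_{7} ; sig = (2; 1)
  P = {5,7}:  v_{5} + v_{7} = v_{9} ; sig = (2; 1)
  P = {7,8}:  v_{7} + v_{8} = v_{2} ; sig = (2; 1)
  P = {2,5}:  v_{2} + v_{5} = v_{8} + v_{9} ; sig = (2; 1,1)
  P = {3,9}:  v_{3} + v_{9} = v_{1} + v_{8} ; sig = (2; 1,1)
  P = {6,9}:  v_{6} + v_{9} = v_{1} + v_{4} ; sig = (2; 1,1)
  P = {7,9}:  v_{7} + v_{9} = v_{4} + v_{8} ; sig = (2; 1,1)
  P = {2,9}:  v_{2} + v_{9} = v_{4} + 2·v_{8} ; sig = (2; 1,2)
  P = {3,5}:  v_{3} + v_{5} = 2·v_{1} + v_{8} ; sig = (2; 1,2)
  P = {5,6}:  v_{5} + v_{6} = 2·v_{1} + v_{4} ; sig = (2; 1,2)
  P = {1,4,8}:  v_{1} + v_{4} + v_{8} = v_{9} ; sig = (3; 1)
  P = {4,5,8}:  v_{4} + v_{5} + v_{8} = 2·v_{9} ; sig = (3; 2)

Hence PRS(X_Σ) =
    (2; —)
    (2; —)
    (2; —)
    (2; 1)
    (2; 1)
    (2; 1)
    (2; 1)
    (2; 1)
    (2; 1,1)
    (2; 1,1)
    (2; 1,1)
    (2; 1,1)
    (2; 1,2)
    (2; 1,2)
    (2; 1,2)
    (3; 1)
    (3; 2)


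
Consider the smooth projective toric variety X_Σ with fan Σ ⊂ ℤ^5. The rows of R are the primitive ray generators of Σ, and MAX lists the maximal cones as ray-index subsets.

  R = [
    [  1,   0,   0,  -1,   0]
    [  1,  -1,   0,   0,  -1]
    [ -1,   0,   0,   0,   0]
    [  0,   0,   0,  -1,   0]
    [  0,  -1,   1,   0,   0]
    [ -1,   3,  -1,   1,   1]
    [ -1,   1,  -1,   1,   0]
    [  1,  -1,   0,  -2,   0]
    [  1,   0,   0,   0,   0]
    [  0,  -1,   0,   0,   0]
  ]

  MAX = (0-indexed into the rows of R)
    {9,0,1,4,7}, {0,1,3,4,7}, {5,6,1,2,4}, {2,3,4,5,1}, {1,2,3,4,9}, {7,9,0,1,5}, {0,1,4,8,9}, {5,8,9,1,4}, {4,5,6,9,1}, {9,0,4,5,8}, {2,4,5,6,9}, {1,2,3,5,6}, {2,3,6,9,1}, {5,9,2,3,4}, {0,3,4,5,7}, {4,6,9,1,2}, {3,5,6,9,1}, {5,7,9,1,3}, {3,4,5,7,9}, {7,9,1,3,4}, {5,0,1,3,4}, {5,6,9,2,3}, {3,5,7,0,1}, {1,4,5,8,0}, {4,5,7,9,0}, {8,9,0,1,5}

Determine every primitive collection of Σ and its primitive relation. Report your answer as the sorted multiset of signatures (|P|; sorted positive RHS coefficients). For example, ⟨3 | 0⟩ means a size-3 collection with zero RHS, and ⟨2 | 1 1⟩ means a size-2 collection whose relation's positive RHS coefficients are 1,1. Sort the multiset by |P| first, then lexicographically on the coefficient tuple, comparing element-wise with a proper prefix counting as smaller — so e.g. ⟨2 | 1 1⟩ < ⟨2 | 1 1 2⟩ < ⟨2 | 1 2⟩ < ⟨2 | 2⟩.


|primitive collections| = 14. Relations:

  P={2,8}:  v_{2} + v_{8} = 0  →  sig = ⟨2 | 0⟩
  P={0,2}:  v_{0} + v_{2} = v_{3}  →  sig = ⟨2 | 1⟩
  P={3,8}:  v_{3} + v_{8} = v_{0}  →  sig = ⟨2 | 1⟩
  P={6,8}:  v_{6} + v_{8} = v_{1} + v_{5} + v_{9}  →  sig = ⟨2 | 1 1 1⟩
  P={0,6}:  v_{0} + v_{6} = v_{1} + v_{3} + v_{5} + v_{9}  →  sig = ⟨2 | 1 1 1 1⟩
  P={6,7}:  v_{6} + v_{7} = v_{1} + 2·v_{3} + v_{5} + 2·v_{9}  →  sig = ⟨2 | 1 1 2 2⟩
  P={2,7}:  v_{2} + v_{7} = 2·v_{3} + v_{9}  →  sig = ⟨2 | 1 2⟩
  P={7,8}:  v_{7} + v_{8} = 2·v_{0} + v_{9}  →  sig = ⟨2 | 1 2⟩
  P={0,3,9}:  v_{0} + v_{3} + v_{9} = v_{7}  →  sig = ⟨3 | 1⟩
  P={3,4,6}:  v_{3} + v_{4} + v_{6} = v_{2}  →  sig = ⟨3 | 1⟩
  P={1,2,5,9}:  v_{1} + v_{2} + v_{5} + v_{9} = v_{6}  →  sig = ⟨4 | 1⟩
  P={1,4,5,7}:  v_{1} + v_{4} + v_{5} + v_{7} = v_{0}  →  sig = ⟨4 | 1⟩
  P={1,3,4,5,9}:  v_{1} + v_{3} + v_{4} + v_{5} + v_{9} = 0  →  sig = ⟨5 | 0⟩
  P={0,1,4,5,9}:  v_{0} + v_{1} + v_{4} + v_{5} + v_{9} = v_{8}  →  sig = ⟨5 | 1⟩

Signatures (|P|; sorted positive RHS coefficients), sorted:
{ ⟨2 | 0⟩,  ⟨2 | 1⟩ ×2,  ⟨2 | 1 1 1⟩,  ⟨2 | 1 1 1 1⟩,  ⟨2 | 1 1 2 2⟩,  ⟨2 | 1 2⟩ ×2,  ⟨3 | 1⟩ ×2,  ⟨4 | 1⟩ ×2,  ⟨5 | 0⟩,  ⟨5 | 1⟩ }


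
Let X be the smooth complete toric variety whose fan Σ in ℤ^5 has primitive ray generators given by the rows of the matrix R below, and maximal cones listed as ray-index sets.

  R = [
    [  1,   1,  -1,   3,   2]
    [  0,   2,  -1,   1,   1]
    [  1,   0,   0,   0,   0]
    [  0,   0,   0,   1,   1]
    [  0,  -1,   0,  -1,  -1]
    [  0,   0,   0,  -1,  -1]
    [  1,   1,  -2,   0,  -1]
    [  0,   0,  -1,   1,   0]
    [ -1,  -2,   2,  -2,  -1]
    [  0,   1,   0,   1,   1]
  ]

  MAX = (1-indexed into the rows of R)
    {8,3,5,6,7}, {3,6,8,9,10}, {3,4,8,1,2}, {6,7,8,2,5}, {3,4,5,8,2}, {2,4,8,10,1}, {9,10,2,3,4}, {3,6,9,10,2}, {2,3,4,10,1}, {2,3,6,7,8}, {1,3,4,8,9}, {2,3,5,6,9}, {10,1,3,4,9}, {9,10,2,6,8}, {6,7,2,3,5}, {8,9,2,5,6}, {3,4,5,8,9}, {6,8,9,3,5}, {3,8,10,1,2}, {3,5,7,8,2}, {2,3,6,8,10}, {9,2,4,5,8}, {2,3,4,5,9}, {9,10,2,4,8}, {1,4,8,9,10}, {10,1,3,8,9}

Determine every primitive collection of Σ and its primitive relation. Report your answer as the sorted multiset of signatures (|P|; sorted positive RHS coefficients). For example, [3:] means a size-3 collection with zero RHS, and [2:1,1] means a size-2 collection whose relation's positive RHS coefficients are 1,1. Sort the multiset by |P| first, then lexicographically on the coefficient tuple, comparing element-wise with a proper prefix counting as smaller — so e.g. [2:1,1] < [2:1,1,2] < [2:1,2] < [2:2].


Minimal non-faces — 12 found among 10 rays, 26 max cones:

  • {4,6}:  v_{4} + v_{6} = 0  ⇒ sig = [2:]
  • {5,10}:  v_{5} + v_{10} = 0  ⇒ sig = [2:]
  • {7,9}:  v_{7} + v_{9} = v_{5} + v_{6}  ⇒ sig = [2:1,1]
  • {1,5}:  v_{1} + v_{5} = v_{3} + v_{4} + v_{8}  ⇒ sig = [2:1,1,1]
  • {1,6}:  v_{1} + v_{6} = v_{3} + v_{8} + v_{10}  ⇒ sig = [2:1,1,1]
  • {4,7}:  v_{4} + v_{7} = v_{2} + v_{3} + v_{5} + v_{8}  ⇒ sig = [2:1,1,1,1]
  • {7,10}:  v_{7} + v_{10} = v_{2} + v_{3} + v_{6} + v_{8}  ⇒ sig = [2:1,1,1,1]
  • {1,7}:  v_{1} + v_{7} = v_{2} + 2·v_{3} + 2·v_{8}  ⇒ sig = [2:1,2,2]
  • {1,2,9}:  v_{1} + v_{2} + v_{9} = v_{4} + v_{10}  ⇒ sig = [3:1,1]
  • {2,3,8,9}:  v_{2} + v_{3} + v_{8} + v_{9} = 0  ⇒ sig = [4:]
  • {3,4,8,10}:  v_{3} + v_{4} + v_{8} + v_{10} = v_{1}  ⇒ sig = [4:1]
  • {2,3,5,6,8}:  v_{2} + v_{3} + v_{5} + v_{6} + v_{8} = v_{7}  ⇒ sig = [5:1]

Hence PRS(X_Σ) =
    |P|=2: 8 collections, coeffs (), (), (1,1), (1,1,1), (1,1,1), (1,1,1,1), (1,1,1,1), (1,2,2)
    |P|=3: 1 collection, coeffs (1,1)
    |P|=4: 2 collections, coeffs (), (1)
    |P|=5: 1 collection, coeffs (1)
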